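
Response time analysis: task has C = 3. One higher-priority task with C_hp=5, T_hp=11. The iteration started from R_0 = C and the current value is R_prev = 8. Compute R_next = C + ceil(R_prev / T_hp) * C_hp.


R_next = C + ceil(R_prev / T_hp) * C_hp
ceil(8 / 11) = ceil(0.7273) = 1
Interference = 1 * 5 = 5
R_next = 3 + 5 = 8
R_next = R_prev, so the iteration has converged (response time = 8).

8


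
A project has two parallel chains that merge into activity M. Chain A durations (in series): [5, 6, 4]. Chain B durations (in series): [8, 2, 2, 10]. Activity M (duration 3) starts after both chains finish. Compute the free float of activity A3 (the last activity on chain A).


ES(A3) = sum of predecessors on chain A = 11
EF(A3) = ES + duration = 11 + 4 = 15
Successor of A3 is M. ES(M) = max(sum(A), sum(B)) = max(15, 22) = 22
Free float = ES(successor) - EF(current) = 22 - 15 = 7

7


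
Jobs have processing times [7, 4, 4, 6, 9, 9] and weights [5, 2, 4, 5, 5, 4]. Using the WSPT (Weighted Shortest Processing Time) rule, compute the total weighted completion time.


Compute p/w ratios and sort ascending (WSPT): [(4, 4), (6, 5), (7, 5), (9, 5), (4, 2), (9, 4)]
Compute weighted completion times:
  Job (p=4,w=4): C=4, w*C=4*4=16
  Job (p=6,w=5): C=10, w*C=5*10=50
  Job (p=7,w=5): C=17, w*C=5*17=85
  Job (p=9,w=5): C=26, w*C=5*26=130
  Job (p=4,w=2): C=30, w*C=2*30=60
  Job (p=9,w=4): C=39, w*C=4*39=156
Total weighted completion time = 497

497


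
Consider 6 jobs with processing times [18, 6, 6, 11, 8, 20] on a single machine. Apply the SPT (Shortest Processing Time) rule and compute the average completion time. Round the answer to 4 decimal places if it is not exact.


Sort jobs by processing time (SPT order): [6, 6, 8, 11, 18, 20]
Compute completion times sequentially:
  Job 1: processing = 6, completes at 6
  Job 2: processing = 6, completes at 12
  Job 3: processing = 8, completes at 20
  Job 4: processing = 11, completes at 31
  Job 5: processing = 18, completes at 49
  Job 6: processing = 20, completes at 69
Sum of completion times = 187
Average completion time = 187/6 = 31.1667

31.1667


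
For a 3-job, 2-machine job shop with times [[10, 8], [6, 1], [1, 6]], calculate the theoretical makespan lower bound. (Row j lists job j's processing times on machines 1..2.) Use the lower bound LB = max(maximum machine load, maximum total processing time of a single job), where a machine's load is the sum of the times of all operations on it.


Machine loads:
  Machine 1: 10 + 6 + 1 = 17
  Machine 2: 8 + 1 + 6 = 15
Max machine load = 17
Job totals:
  Job 1: 18
  Job 2: 7
  Job 3: 7
Max job total = 18
Lower bound = max(17, 18) = 18

18


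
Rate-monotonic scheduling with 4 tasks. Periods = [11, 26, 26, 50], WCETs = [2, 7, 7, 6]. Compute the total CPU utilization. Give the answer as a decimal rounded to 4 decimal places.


Compute individual utilizations (exact fractions):
  Task 1: C/T = 2/11 (approx. 0.1818)
  Task 2: C/T = 7/26 (approx. 0.2692)
  Task 3: C/T = 7/26 (approx. 0.2692)
  Task 4: C/T = 6/50 = 3/25 (approx. 0.12)
Total utilization U = 2/11 + 7/26 + 7/26 + 3/25 = 3004/3575
Rounded to 4 decimal places: U = 0.8403
RM (Liu & Layland) bound for 4 tasks = 0.756828; compare with U = 3004/3575 (approx. 0.840280)
bound < U <= 1, so the RM sufficient condition is not met (inconclusive; an exact test such as response-time analysis is needed).

0.8403


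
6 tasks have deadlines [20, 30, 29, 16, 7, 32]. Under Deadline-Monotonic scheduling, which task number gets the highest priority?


Sort tasks by relative deadline (ascending):
  Task 5: deadline = 7
  Task 4: deadline = 16
  Task 1: deadline = 20
  Task 3: deadline = 29
  Task 2: deadline = 30
  Task 6: deadline = 32
Priority order (highest first): [5, 4, 1, 3, 2, 6]
Highest priority task = 5

5


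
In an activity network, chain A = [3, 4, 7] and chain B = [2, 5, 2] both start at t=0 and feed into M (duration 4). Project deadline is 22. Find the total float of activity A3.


Forward pass: ES(A3) = sum of predecessors on chain A = 7
EF = ES + duration = 7 + 7 = 14
Backward pass: LF(M) = deadline = 22; LS(M) = 22 - 4 = 18
LF(A3) = LS(M) - sum(successors on chain A) = 18 - 0 = 18
LS = LF - duration = 18 - 7 = 11
Total float = LS - ES = 11 - 7 = 4

4


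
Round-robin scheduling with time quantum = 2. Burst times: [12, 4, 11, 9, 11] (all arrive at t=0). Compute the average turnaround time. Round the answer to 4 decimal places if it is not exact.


Time quantum = 2
Execution trace:
  J1 runs 2 units, time = 2
  J2 runs 2 units, time = 4
  J3 runs 2 units, time = 6
  J4 runs 2 units, time = 8
  J5 runs 2 units, time = 10
  J1 runs 2 units, time = 12
  J2 runs 2 units, time = 14
  J3 runs 2 units, time = 16
  J4 runs 2 units, time = 18
  J5 runs 2 units, time = 20
  J1 runs 2 units, time = 22
  J3 runs 2 units, time = 24
  J4 runs 2 units, time = 26
  J5 runs 2 units, time = 28
  J1 runs 2 units, time = 30
  J3 runs 2 units, time = 32
  J4 runs 2 units, time = 34
  J5 runs 2 units, time = 36
  J1 runs 2 units, time = 38
  J3 runs 2 units, time = 40
  J4 runs 1 units, time = 41
  J5 runs 2 units, time = 43
  J1 runs 2 units, time = 45
  J3 runs 1 units, time = 46
  J5 runs 1 units, time = 47
Finish times: [45, 14, 46, 41, 47]
Average turnaround = 193/5 = 38.6

38.6


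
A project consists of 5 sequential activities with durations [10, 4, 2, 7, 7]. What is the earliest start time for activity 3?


Activity 3 starts after activities 1 through 2 complete.
Predecessor durations: [10, 4]
ES = 10 + 4 = 14

14


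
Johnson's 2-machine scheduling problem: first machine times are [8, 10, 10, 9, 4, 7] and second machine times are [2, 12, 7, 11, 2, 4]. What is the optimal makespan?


Apply Johnson's rule:
  Group 1 (a <= b): [(4, 9, 11), (2, 10, 12)]
  Group 2 (a > b): [(3, 10, 7), (6, 7, 4), (1, 8, 2), (5, 4, 2)]
Optimal job order: [4, 2, 3, 6, 1, 5]
Schedule:
  Job 4: M1 done at 9, M2 done at 20
  Job 2: M1 done at 19, M2 done at 32
  Job 3: M1 done at 29, M2 done at 39
  Job 6: M1 done at 36, M2 done at 43
  Job 1: M1 done at 44, M2 done at 46
  Job 5: M1 done at 48, M2 done at 50
Makespan = 50

50


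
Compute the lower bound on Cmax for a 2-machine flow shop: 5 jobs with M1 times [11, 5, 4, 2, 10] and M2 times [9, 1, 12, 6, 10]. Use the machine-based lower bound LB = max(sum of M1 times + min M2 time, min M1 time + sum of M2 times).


LB1 = sum(M1 times) + min(M2 times) = 32 + 1 = 33
LB2 = min(M1 times) + sum(M2 times) = 2 + 38 = 40
Lower bound = max(LB1, LB2) = max(33, 40) = 40

40


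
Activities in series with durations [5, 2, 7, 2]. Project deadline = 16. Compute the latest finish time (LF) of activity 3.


LF(activity 3) = deadline - sum of successor durations
Successors: activities 4 through 4 with durations [2]
Sum of successor durations = 2
LF = 16 - 2 = 14

14


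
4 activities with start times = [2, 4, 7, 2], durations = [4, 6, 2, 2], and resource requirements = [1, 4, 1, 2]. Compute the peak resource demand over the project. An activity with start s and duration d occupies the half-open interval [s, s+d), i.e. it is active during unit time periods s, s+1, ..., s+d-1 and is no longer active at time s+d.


Each activity i is active on [start_i, start_i + duration_i).
Compute total resource usage per time slot:
  t=0: active resources = [], total = 0
  t=1: active resources = [], total = 0
  t=2: active resources = [1, 2], total = 3
  t=3: active resources = [1, 2], total = 3
  t=4: active resources = [1, 4], total = 5
  t=5: active resources = [1, 4], total = 5
  t=6: active resources = [4], total = 4
  t=7: active resources = [4, 1], total = 5
  t=8: active resources = [4, 1], total = 5
  t=9: active resources = [4], total = 4
Peak resource demand = 5

5


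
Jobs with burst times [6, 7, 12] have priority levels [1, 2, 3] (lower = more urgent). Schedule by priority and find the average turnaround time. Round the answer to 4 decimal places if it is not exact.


Sort by priority (ascending = highest first):
Order: [(1, 6), (2, 7), (3, 12)]
Completion times:
  Priority 1, burst=6, C=6
  Priority 2, burst=7, C=13
  Priority 3, burst=12, C=25
Average turnaround = 44/3 = 14.6667

14.6667


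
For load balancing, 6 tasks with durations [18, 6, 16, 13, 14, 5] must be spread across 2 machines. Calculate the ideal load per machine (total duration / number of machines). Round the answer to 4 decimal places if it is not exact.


Total processing time = 18 + 6 + 16 + 13 + 14 + 5 = 72
Number of machines = 2
Ideal balanced load = 72 / 2 = 36.0

36.0


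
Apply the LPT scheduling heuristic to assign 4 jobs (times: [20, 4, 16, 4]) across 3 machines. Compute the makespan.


Sort jobs in decreasing order (LPT): [20, 16, 4, 4]
Assign each job to the least loaded machine:
  Machine 1: jobs [20], load = 20
  Machine 2: jobs [16], load = 16
  Machine 3: jobs [4, 4], load = 8
Makespan = max load = 20

20


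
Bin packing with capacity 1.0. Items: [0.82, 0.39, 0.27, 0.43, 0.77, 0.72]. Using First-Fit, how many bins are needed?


Place items sequentially using First-Fit:
  Item 0.82 -> new Bin 1
  Item 0.39 -> new Bin 2
  Item 0.27 -> Bin 2 (now 0.66)
  Item 0.43 -> new Bin 3
  Item 0.77 -> new Bin 4
  Item 0.72 -> new Bin 5
Total bins used = 5

5


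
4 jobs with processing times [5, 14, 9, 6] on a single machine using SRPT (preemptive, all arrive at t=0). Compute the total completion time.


Since all jobs arrive at t=0, SRPT equals SPT ordering.
SPT order: [5, 6, 9, 14]
Completion times:
  Job 1: p=5, C=5
  Job 2: p=6, C=11
  Job 3: p=9, C=20
  Job 4: p=14, C=34
Total completion time = 5 + 11 + 20 + 34 = 70

70


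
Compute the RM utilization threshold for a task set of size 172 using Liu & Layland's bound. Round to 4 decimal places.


Compute 2^(1/172) = 1.0040380565
Subtract 1: 1.0040380565 - 1 = 0.0040380565
Multiply by n: 172 * 0.0040380565 = 0.6945457180
Round to 4 dp: 0.6945

0.6945


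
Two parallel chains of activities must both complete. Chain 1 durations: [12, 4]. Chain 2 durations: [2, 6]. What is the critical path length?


Path A total = 12 + 4 = 16
Path B total = 2 + 6 = 8
Critical path = longest path = max(16, 8) = 16

16


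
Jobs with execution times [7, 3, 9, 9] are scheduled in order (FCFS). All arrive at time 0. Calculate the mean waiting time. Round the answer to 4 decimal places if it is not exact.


FCFS order (as given): [7, 3, 9, 9]
Waiting times:
  Job 1: wait = 0
  Job 2: wait = 7
  Job 3: wait = 10
  Job 4: wait = 19
Sum of waiting times = 36
Average waiting time = 36/4 = 9.0

9.0


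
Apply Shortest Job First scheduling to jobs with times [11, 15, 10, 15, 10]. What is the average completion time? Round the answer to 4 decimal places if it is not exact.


SJF order (ascending): [10, 10, 11, 15, 15]
Completion times:
  Job 1: burst=10, C=10
  Job 2: burst=10, C=20
  Job 3: burst=11, C=31
  Job 4: burst=15, C=46
  Job 5: burst=15, C=61
Average completion = 168/5 = 33.6

33.6


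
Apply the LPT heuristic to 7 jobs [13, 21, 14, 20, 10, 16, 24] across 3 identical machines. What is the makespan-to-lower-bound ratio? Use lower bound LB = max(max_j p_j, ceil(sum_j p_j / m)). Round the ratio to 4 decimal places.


LPT order: [24, 21, 20, 16, 14, 13, 10]
Machine loads after assignment: [37, 45, 36]
LPT makespan = 45
Lower bound = max(max_job, ceil(total/3)) = max(24, 40) = 40
Ratio = 45 / 40 = 1.125

1.125


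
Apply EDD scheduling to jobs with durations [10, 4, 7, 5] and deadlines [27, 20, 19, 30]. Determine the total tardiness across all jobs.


Sort by due date (EDD order): [(7, 19), (4, 20), (10, 27), (5, 30)]
Compute completion times and tardiness:
  Job 1: p=7, d=19, C=7, tardiness=max(0,7-19)=0
  Job 2: p=4, d=20, C=11, tardiness=max(0,11-20)=0
  Job 3: p=10, d=27, C=21, tardiness=max(0,21-27)=0
  Job 4: p=5, d=30, C=26, tardiness=max(0,26-30)=0
Total tardiness = 0

0


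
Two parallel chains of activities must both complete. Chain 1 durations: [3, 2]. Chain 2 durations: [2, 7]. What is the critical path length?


Path A total = 3 + 2 = 5
Path B total = 2 + 7 = 9
Critical path = longest path = max(5, 9) = 9

9


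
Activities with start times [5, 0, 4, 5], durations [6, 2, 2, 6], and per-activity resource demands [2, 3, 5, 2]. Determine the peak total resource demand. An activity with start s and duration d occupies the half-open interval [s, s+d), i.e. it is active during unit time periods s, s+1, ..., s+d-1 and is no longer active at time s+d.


Each activity i is active on [start_i, start_i + duration_i).
Compute total resource usage per time slot:
  t=0: active resources = [3], total = 3
  t=1: active resources = [3], total = 3
  t=2: active resources = [], total = 0
  t=3: active resources = [], total = 0
  t=4: active resources = [5], total = 5
  t=5: active resources = [2, 5, 2], total = 9
  t=6: active resources = [2, 2], total = 4
  t=7: active resources = [2, 2], total = 4
  t=8: active resources = [2, 2], total = 4
  t=9: active resources = [2, 2], total = 4
  t=10: active resources = [2, 2], total = 4
Peak resource demand = 9

9


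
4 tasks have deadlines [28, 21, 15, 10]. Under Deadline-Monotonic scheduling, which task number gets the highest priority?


Sort tasks by relative deadline (ascending):
  Task 4: deadline = 10
  Task 3: deadline = 15
  Task 2: deadline = 21
  Task 1: deadline = 28
Priority order (highest first): [4, 3, 2, 1]
Highest priority task = 4

4


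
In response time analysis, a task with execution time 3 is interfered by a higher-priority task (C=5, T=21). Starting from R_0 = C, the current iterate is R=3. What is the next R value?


R_next = C + ceil(R_prev / T_hp) * C_hp
ceil(3 / 21) = ceil(0.1429) = 1
Interference = 1 * 5 = 5
R_next = 3 + 5 = 8

8


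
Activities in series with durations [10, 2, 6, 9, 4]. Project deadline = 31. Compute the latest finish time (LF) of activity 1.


LF(activity 1) = deadline - sum of successor durations
Successors: activities 2 through 5 with durations [2, 6, 9, 4]
Sum of successor durations = 21
LF = 31 - 21 = 10

10


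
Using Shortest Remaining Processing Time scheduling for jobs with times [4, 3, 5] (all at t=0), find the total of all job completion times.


Since all jobs arrive at t=0, SRPT equals SPT ordering.
SPT order: [3, 4, 5]
Completion times:
  Job 1: p=3, C=3
  Job 2: p=4, C=7
  Job 3: p=5, C=12
Total completion time = 3 + 7 + 12 = 22

22


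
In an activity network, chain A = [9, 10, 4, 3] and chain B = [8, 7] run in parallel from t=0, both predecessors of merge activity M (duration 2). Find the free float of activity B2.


ES(B2) = sum of predecessors on chain B = 8
EF(B2) = ES + duration = 8 + 7 = 15
Successor of B2 is M. ES(M) = max(sum(A), sum(B)) = max(26, 15) = 26
Free float = ES(successor) - EF(current) = 26 - 15 = 11

11


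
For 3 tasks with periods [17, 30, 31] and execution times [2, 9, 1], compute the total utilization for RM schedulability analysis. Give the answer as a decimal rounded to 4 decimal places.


Compute individual utilizations (exact fractions):
  Task 1: C/T = 2/17 (approx. 0.1176)
  Task 2: C/T = 9/30 = 3/10 (approx. 0.3)
  Task 3: C/T = 1/31 (approx. 0.0323)
Total utilization U = 2/17 + 3/10 + 1/31 = 2371/5270
Rounded to 4 decimal places: U = 0.4499
RM (Liu & Layland) bound for 3 tasks = 0.779763; compare with U = 2371/5270 (approx. 0.449905)
U <= bound, so schedulable by RM sufficient condition.

0.4499


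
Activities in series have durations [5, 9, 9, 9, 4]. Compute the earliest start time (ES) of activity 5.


Activity 5 starts after activities 1 through 4 complete.
Predecessor durations: [5, 9, 9, 9]
ES = 5 + 9 + 9 + 9 = 32

32


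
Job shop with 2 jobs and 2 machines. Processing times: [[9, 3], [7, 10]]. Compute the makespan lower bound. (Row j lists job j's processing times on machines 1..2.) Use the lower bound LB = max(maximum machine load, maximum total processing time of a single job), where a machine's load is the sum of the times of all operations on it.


Machine loads:
  Machine 1: 9 + 7 = 16
  Machine 2: 3 + 10 = 13
Max machine load = 16
Job totals:
  Job 1: 12
  Job 2: 17
Max job total = 17
Lower bound = max(16, 17) = 17

17


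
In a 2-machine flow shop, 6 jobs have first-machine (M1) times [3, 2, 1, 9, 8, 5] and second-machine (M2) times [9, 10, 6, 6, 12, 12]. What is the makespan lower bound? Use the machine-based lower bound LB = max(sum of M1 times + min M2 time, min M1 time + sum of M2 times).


LB1 = sum(M1 times) + min(M2 times) = 28 + 6 = 34
LB2 = min(M1 times) + sum(M2 times) = 1 + 55 = 56
Lower bound = max(LB1, LB2) = max(34, 56) = 56

56


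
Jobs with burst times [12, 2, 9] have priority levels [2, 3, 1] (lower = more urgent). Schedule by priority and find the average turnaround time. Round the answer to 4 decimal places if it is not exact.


Sort by priority (ascending = highest first):
Order: [(1, 9), (2, 12), (3, 2)]
Completion times:
  Priority 1, burst=9, C=9
  Priority 2, burst=12, C=21
  Priority 3, burst=2, C=23
Average turnaround = 53/3 = 17.6667

17.6667


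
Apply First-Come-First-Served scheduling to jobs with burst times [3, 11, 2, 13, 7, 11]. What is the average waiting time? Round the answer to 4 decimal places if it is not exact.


FCFS order (as given): [3, 11, 2, 13, 7, 11]
Waiting times:
  Job 1: wait = 0
  Job 2: wait = 3
  Job 3: wait = 14
  Job 4: wait = 16
  Job 5: wait = 29
  Job 6: wait = 36
Sum of waiting times = 98
Average waiting time = 98/6 = 16.3333

16.3333


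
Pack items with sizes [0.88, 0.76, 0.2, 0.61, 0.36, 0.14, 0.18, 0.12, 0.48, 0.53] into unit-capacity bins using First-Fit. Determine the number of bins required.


Place items sequentially using First-Fit:
  Item 0.88 -> new Bin 1
  Item 0.76 -> new Bin 2
  Item 0.2 -> Bin 2 (now 0.96)
  Item 0.61 -> new Bin 3
  Item 0.36 -> Bin 3 (now 0.97)
  Item 0.14 -> new Bin 4
  Item 0.18 -> Bin 4 (now 0.32)
  Item 0.12 -> Bin 1 (now 1.0)
  Item 0.48 -> Bin 4 (now 0.8)
  Item 0.53 -> new Bin 5
Total bins used = 5

5


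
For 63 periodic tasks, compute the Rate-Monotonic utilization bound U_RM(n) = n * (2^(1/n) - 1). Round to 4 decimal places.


Compute 2^(1/63) = 1.0110630845
Subtract 1: 1.0110630845 - 1 = 0.0110630845
Multiply by n: 63 * 0.0110630845 = 0.6969743235
Round to 4 dp: 0.6970

0.6970


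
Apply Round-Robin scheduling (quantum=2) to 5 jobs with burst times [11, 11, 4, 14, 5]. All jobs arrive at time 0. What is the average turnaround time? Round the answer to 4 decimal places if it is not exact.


Time quantum = 2
Execution trace:
  J1 runs 2 units, time = 2
  J2 runs 2 units, time = 4
  J3 runs 2 units, time = 6
  J4 runs 2 units, time = 8
  J5 runs 2 units, time = 10
  J1 runs 2 units, time = 12
  J2 runs 2 units, time = 14
  J3 runs 2 units, time = 16
  J4 runs 2 units, time = 18
  J5 runs 2 units, time = 20
  J1 runs 2 units, time = 22
  J2 runs 2 units, time = 24
  J4 runs 2 units, time = 26
  J5 runs 1 units, time = 27
  J1 runs 2 units, time = 29
  J2 runs 2 units, time = 31
  J4 runs 2 units, time = 33
  J1 runs 2 units, time = 35
  J2 runs 2 units, time = 37
  J4 runs 2 units, time = 39
  J1 runs 1 units, time = 40
  J2 runs 1 units, time = 41
  J4 runs 2 units, time = 43
  J4 runs 2 units, time = 45
Finish times: [40, 41, 16, 45, 27]
Average turnaround = 169/5 = 33.8

33.8


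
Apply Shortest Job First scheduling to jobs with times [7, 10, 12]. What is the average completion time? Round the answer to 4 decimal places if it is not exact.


SJF order (ascending): [7, 10, 12]
Completion times:
  Job 1: burst=7, C=7
  Job 2: burst=10, C=17
  Job 3: burst=12, C=29
Average completion = 53/3 = 17.6667

17.6667


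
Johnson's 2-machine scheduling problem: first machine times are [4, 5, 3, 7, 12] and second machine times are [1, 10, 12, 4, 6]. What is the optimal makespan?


Apply Johnson's rule:
  Group 1 (a <= b): [(3, 3, 12), (2, 5, 10)]
  Group 2 (a > b): [(5, 12, 6), (4, 7, 4), (1, 4, 1)]
Optimal job order: [3, 2, 5, 4, 1]
Schedule:
  Job 3: M1 done at 3, M2 done at 15
  Job 2: M1 done at 8, M2 done at 25
  Job 5: M1 done at 20, M2 done at 31
  Job 4: M1 done at 27, M2 done at 35
  Job 1: M1 done at 31, M2 done at 36
Makespan = 36

36


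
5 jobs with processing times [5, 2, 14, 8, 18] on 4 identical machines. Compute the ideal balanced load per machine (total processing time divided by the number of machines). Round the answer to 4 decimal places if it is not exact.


Total processing time = 5 + 2 + 14 + 8 + 18 = 47
Number of machines = 4
Ideal balanced load = 47 / 4 = 11.75

11.75


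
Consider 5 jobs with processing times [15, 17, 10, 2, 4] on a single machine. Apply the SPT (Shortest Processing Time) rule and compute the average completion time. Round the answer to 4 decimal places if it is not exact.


Sort jobs by processing time (SPT order): [2, 4, 10, 15, 17]
Compute completion times sequentially:
  Job 1: processing = 2, completes at 2
  Job 2: processing = 4, completes at 6
  Job 3: processing = 10, completes at 16
  Job 4: processing = 15, completes at 31
  Job 5: processing = 17, completes at 48
Sum of completion times = 103
Average completion time = 103/5 = 20.6

20.6


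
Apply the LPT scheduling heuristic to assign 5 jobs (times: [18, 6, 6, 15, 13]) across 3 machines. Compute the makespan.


Sort jobs in decreasing order (LPT): [18, 15, 13, 6, 6]
Assign each job to the least loaded machine:
  Machine 1: jobs [18], load = 18
  Machine 2: jobs [15, 6], load = 21
  Machine 3: jobs [13, 6], load = 19
Makespan = max load = 21

21


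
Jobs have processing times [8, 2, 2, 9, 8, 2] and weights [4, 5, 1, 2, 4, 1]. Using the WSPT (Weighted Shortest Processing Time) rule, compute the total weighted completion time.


Compute p/w ratios and sort ascending (WSPT): [(2, 5), (8, 4), (2, 1), (8, 4), (2, 1), (9, 2)]
Compute weighted completion times:
  Job (p=2,w=5): C=2, w*C=5*2=10
  Job (p=8,w=4): C=10, w*C=4*10=40
  Job (p=2,w=1): C=12, w*C=1*12=12
  Job (p=8,w=4): C=20, w*C=4*20=80
  Job (p=2,w=1): C=22, w*C=1*22=22
  Job (p=9,w=2): C=31, w*C=2*31=62
Total weighted completion time = 226

226


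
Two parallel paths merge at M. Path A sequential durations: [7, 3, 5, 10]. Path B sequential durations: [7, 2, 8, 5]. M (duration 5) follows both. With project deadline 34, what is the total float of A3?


Forward pass: ES(A3) = sum of predecessors on chain A = 10
EF = ES + duration = 10 + 5 = 15
Backward pass: LF(M) = deadline = 34; LS(M) = 34 - 5 = 29
LF(A3) = LS(M) - sum(successors on chain A) = 29 - 10 = 19
LS = LF - duration = 19 - 5 = 14
Total float = LS - ES = 14 - 10 = 4

4


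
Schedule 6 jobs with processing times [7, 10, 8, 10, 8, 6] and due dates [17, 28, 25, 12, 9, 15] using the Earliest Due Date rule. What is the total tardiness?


Sort by due date (EDD order): [(8, 9), (10, 12), (6, 15), (7, 17), (8, 25), (10, 28)]
Compute completion times and tardiness:
  Job 1: p=8, d=9, C=8, tardiness=max(0,8-9)=0
  Job 2: p=10, d=12, C=18, tardiness=max(0,18-12)=6
  Job 3: p=6, d=15, C=24, tardiness=max(0,24-15)=9
  Job 4: p=7, d=17, C=31, tardiness=max(0,31-17)=14
  Job 5: p=8, d=25, C=39, tardiness=max(0,39-25)=14
  Job 6: p=10, d=28, C=49, tardiness=max(0,49-28)=21
Total tardiness = 64

64


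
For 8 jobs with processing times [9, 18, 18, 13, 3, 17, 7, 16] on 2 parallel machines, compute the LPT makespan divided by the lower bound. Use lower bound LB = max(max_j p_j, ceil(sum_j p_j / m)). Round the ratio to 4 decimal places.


LPT order: [18, 18, 17, 16, 13, 9, 7, 3]
Machine loads after assignment: [51, 50]
LPT makespan = 51
Lower bound = max(max_job, ceil(total/2)) = max(18, 51) = 51
Ratio = 51 / 51 = 1.0

1.0


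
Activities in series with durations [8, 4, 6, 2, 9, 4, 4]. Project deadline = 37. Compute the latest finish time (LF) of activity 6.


LF(activity 6) = deadline - sum of successor durations
Successors: activities 7 through 7 with durations [4]
Sum of successor durations = 4
LF = 37 - 4 = 33

33


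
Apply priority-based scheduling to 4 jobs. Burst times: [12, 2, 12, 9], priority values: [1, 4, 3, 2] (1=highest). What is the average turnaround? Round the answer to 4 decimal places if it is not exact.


Sort by priority (ascending = highest first):
Order: [(1, 12), (2, 9), (3, 12), (4, 2)]
Completion times:
  Priority 1, burst=12, C=12
  Priority 2, burst=9, C=21
  Priority 3, burst=12, C=33
  Priority 4, burst=2, C=35
Average turnaround = 101/4 = 25.25

25.25


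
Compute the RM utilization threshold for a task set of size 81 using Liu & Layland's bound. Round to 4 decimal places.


Compute 2^(1/81) = 1.0085940916
Subtract 1: 1.0085940916 - 1 = 0.0085940916
Multiply by n: 81 * 0.0085940916 = 0.6961214196
Round to 4 dp: 0.6961

0.6961


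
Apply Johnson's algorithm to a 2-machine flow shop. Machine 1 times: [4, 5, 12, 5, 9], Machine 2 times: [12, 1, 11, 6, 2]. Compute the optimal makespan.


Apply Johnson's rule:
  Group 1 (a <= b): [(1, 4, 12), (4, 5, 6)]
  Group 2 (a > b): [(3, 12, 11), (5, 9, 2), (2, 5, 1)]
Optimal job order: [1, 4, 3, 5, 2]
Schedule:
  Job 1: M1 done at 4, M2 done at 16
  Job 4: M1 done at 9, M2 done at 22
  Job 3: M1 done at 21, M2 done at 33
  Job 5: M1 done at 30, M2 done at 35
  Job 2: M1 done at 35, M2 done at 36
Makespan = 36

36


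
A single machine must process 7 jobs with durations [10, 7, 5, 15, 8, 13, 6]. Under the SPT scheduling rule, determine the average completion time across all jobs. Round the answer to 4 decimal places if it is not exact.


Sort jobs by processing time (SPT order): [5, 6, 7, 8, 10, 13, 15]
Compute completion times sequentially:
  Job 1: processing = 5, completes at 5
  Job 2: processing = 6, completes at 11
  Job 3: processing = 7, completes at 18
  Job 4: processing = 8, completes at 26
  Job 5: processing = 10, completes at 36
  Job 6: processing = 13, completes at 49
  Job 7: processing = 15, completes at 64
Sum of completion times = 209
Average completion time = 209/7 = 29.8571

29.8571


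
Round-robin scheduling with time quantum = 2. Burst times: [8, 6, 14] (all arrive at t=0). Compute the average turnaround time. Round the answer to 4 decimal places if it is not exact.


Time quantum = 2
Execution trace:
  J1 runs 2 units, time = 2
  J2 runs 2 units, time = 4
  J3 runs 2 units, time = 6
  J1 runs 2 units, time = 8
  J2 runs 2 units, time = 10
  J3 runs 2 units, time = 12
  J1 runs 2 units, time = 14
  J2 runs 2 units, time = 16
  J3 runs 2 units, time = 18
  J1 runs 2 units, time = 20
  J3 runs 2 units, time = 22
  J3 runs 2 units, time = 24
  J3 runs 2 units, time = 26
  J3 runs 2 units, time = 28
Finish times: [20, 16, 28]
Average turnaround = 64/3 = 21.3333

21.3333


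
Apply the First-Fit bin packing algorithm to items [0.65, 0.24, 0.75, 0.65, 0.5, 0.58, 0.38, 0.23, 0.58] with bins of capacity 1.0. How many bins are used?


Place items sequentially using First-Fit:
  Item 0.65 -> new Bin 1
  Item 0.24 -> Bin 1 (now 0.89)
  Item 0.75 -> new Bin 2
  Item 0.65 -> new Bin 3
  Item 0.5 -> new Bin 4
  Item 0.58 -> new Bin 5
  Item 0.38 -> Bin 4 (now 0.88)
  Item 0.23 -> Bin 2 (now 0.98)
  Item 0.58 -> new Bin 6
Total bins used = 6

6


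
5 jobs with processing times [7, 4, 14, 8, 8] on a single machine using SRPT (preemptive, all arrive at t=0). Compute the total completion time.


Since all jobs arrive at t=0, SRPT equals SPT ordering.
SPT order: [4, 7, 8, 8, 14]
Completion times:
  Job 1: p=4, C=4
  Job 2: p=7, C=11
  Job 3: p=8, C=19
  Job 4: p=8, C=27
  Job 5: p=14, C=41
Total completion time = 4 + 11 + 19 + 27 + 41 = 102

102


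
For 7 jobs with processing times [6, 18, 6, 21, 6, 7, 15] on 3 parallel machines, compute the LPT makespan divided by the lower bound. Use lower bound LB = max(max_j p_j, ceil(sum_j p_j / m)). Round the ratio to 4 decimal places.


LPT order: [21, 18, 15, 7, 6, 6, 6]
Machine loads after assignment: [27, 24, 28]
LPT makespan = 28
Lower bound = max(max_job, ceil(total/3)) = max(21, 27) = 27
Ratio = 28 / 27 = 1.037

1.037


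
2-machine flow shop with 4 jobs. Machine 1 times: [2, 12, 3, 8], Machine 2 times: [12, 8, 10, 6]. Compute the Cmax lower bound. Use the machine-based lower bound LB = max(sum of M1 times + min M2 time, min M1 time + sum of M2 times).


LB1 = sum(M1 times) + min(M2 times) = 25 + 6 = 31
LB2 = min(M1 times) + sum(M2 times) = 2 + 36 = 38
Lower bound = max(LB1, LB2) = max(31, 38) = 38

38


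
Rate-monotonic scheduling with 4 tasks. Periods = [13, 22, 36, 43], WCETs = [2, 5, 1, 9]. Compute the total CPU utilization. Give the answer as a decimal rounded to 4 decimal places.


Compute individual utilizations (exact fractions):
  Task 1: C/T = 2/13 (approx. 0.1538)
  Task 2: C/T = 5/22 (approx. 0.2273)
  Task 3: C/T = 1/36 (approx. 0.0278)
  Task 4: C/T = 9/43 (approx. 0.2093)
Total utilization U = 2/13 + 5/22 + 1/36 + 9/43 = 136847/221364
Rounded to 4 decimal places: U = 0.6182
RM (Liu & Layland) bound for 4 tasks = 0.756828; compare with U = 136847/221364 (approx. 0.618199)
U <= bound, so schedulable by RM sufficient condition.

0.6182


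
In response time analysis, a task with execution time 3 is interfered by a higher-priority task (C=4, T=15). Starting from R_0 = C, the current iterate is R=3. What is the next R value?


R_next = C + ceil(R_prev / T_hp) * C_hp
ceil(3 / 15) = ceil(0.2) = 1
Interference = 1 * 4 = 4
R_next = 3 + 4 = 7

7


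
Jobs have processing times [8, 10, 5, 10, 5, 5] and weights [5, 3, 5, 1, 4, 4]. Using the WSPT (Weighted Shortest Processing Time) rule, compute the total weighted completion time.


Compute p/w ratios and sort ascending (WSPT): [(5, 5), (5, 4), (5, 4), (8, 5), (10, 3), (10, 1)]
Compute weighted completion times:
  Job (p=5,w=5): C=5, w*C=5*5=25
  Job (p=5,w=4): C=10, w*C=4*10=40
  Job (p=5,w=4): C=15, w*C=4*15=60
  Job (p=8,w=5): C=23, w*C=5*23=115
  Job (p=10,w=3): C=33, w*C=3*33=99
  Job (p=10,w=1): C=43, w*C=1*43=43
Total weighted completion time = 382

382


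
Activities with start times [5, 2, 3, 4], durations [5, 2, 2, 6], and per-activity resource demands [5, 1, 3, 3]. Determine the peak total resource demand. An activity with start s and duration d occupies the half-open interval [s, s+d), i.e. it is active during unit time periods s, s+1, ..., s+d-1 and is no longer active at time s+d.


Each activity i is active on [start_i, start_i + duration_i).
Compute total resource usage per time slot:
  t=0: active resources = [], total = 0
  t=1: active resources = [], total = 0
  t=2: active resources = [1], total = 1
  t=3: active resources = [1, 3], total = 4
  t=4: active resources = [3, 3], total = 6
  t=5: active resources = [5, 3], total = 8
  t=6: active resources = [5, 3], total = 8
  t=7: active resources = [5, 3], total = 8
  t=8: active resources = [5, 3], total = 8
  t=9: active resources = [5, 3], total = 8
Peak resource demand = 8

8


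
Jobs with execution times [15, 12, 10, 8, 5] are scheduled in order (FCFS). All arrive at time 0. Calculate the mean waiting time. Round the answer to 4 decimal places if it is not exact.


FCFS order (as given): [15, 12, 10, 8, 5]
Waiting times:
  Job 1: wait = 0
  Job 2: wait = 15
  Job 3: wait = 27
  Job 4: wait = 37
  Job 5: wait = 45
Sum of waiting times = 124
Average waiting time = 124/5 = 24.8

24.8


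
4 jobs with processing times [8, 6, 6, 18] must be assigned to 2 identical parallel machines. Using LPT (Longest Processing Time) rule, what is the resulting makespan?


Sort jobs in decreasing order (LPT): [18, 8, 6, 6]
Assign each job to the least loaded machine:
  Machine 1: jobs [18], load = 18
  Machine 2: jobs [8, 6, 6], load = 20
Makespan = max load = 20

20


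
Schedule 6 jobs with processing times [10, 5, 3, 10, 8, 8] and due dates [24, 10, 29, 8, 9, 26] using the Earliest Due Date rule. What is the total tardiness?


Sort by due date (EDD order): [(10, 8), (8, 9), (5, 10), (10, 24), (8, 26), (3, 29)]
Compute completion times and tardiness:
  Job 1: p=10, d=8, C=10, tardiness=max(0,10-8)=2
  Job 2: p=8, d=9, C=18, tardiness=max(0,18-9)=9
  Job 3: p=5, d=10, C=23, tardiness=max(0,23-10)=13
  Job 4: p=10, d=24, C=33, tardiness=max(0,33-24)=9
  Job 5: p=8, d=26, C=41, tardiness=max(0,41-26)=15
  Job 6: p=3, d=29, C=44, tardiness=max(0,44-29)=15
Total tardiness = 63

63


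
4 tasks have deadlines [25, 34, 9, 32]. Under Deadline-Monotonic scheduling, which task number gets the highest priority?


Sort tasks by relative deadline (ascending):
  Task 3: deadline = 9
  Task 1: deadline = 25
  Task 4: deadline = 32
  Task 2: deadline = 34
Priority order (highest first): [3, 1, 4, 2]
Highest priority task = 3

3


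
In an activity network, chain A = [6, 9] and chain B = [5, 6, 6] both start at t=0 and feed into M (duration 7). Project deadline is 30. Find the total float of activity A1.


Forward pass: ES(A1) = sum of predecessors on chain A = 0
EF = ES + duration = 0 + 6 = 6
Backward pass: LF(M) = deadline = 30; LS(M) = 30 - 7 = 23
LF(A1) = LS(M) - sum(successors on chain A) = 23 - 9 = 14
LS = LF - duration = 14 - 6 = 8
Total float = LS - ES = 8 - 0 = 8

8


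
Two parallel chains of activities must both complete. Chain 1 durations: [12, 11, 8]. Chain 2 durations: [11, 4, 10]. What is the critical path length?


Path A total = 12 + 11 + 8 = 31
Path B total = 11 + 4 + 10 = 25
Critical path = longest path = max(31, 25) = 31

31


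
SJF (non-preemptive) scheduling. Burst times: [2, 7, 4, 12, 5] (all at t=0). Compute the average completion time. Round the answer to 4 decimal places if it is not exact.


SJF order (ascending): [2, 4, 5, 7, 12]
Completion times:
  Job 1: burst=2, C=2
  Job 2: burst=4, C=6
  Job 3: burst=5, C=11
  Job 4: burst=7, C=18
  Job 5: burst=12, C=30
Average completion = 67/5 = 13.4

13.4


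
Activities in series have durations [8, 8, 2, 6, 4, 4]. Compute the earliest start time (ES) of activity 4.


Activity 4 starts after activities 1 through 3 complete.
Predecessor durations: [8, 8, 2]
ES = 8 + 8 + 2 = 18

18


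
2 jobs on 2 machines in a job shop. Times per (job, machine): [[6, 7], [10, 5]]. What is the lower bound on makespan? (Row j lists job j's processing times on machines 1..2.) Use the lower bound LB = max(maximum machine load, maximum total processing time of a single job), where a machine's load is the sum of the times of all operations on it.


Machine loads:
  Machine 1: 6 + 10 = 16
  Machine 2: 7 + 5 = 12
Max machine load = 16
Job totals:
  Job 1: 13
  Job 2: 15
Max job total = 15
Lower bound = max(16, 15) = 16

16


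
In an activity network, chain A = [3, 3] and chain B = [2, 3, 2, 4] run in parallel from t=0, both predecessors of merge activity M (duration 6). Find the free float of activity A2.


ES(A2) = sum of predecessors on chain A = 3
EF(A2) = ES + duration = 3 + 3 = 6
Successor of A2 is M. ES(M) = max(sum(A), sum(B)) = max(6, 11) = 11
Free float = ES(successor) - EF(current) = 11 - 6 = 5

5


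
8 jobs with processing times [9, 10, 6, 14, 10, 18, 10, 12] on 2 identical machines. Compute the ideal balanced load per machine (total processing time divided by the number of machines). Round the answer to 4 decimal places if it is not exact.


Total processing time = 9 + 10 + 6 + 14 + 10 + 18 + 10 + 12 = 89
Number of machines = 2
Ideal balanced load = 89 / 2 = 44.5

44.5


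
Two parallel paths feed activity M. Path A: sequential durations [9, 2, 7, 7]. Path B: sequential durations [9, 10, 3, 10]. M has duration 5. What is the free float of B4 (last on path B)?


ES(B4) = sum of predecessors on chain B = 22
EF(B4) = ES + duration = 22 + 10 = 32
Successor of B4 is M. ES(M) = max(sum(A), sum(B)) = max(25, 32) = 32
Free float = ES(successor) - EF(current) = 32 - 32 = 0

0


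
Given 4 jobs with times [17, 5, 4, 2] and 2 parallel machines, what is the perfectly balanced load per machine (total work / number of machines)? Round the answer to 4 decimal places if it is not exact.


Total processing time = 17 + 5 + 4 + 2 = 28
Number of machines = 2
Ideal balanced load = 28 / 2 = 14.0

14.0


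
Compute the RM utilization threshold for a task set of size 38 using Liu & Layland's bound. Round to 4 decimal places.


Compute 2^(1/38) = 1.0184080933
Subtract 1: 1.0184080933 - 1 = 0.0184080933
Multiply by n: 38 * 0.0184080933 = 0.6995075454
Round to 4 dp: 0.6995

0.6995


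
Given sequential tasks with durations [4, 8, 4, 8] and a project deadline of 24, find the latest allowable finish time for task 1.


LF(activity 1) = deadline - sum of successor durations
Successors: activities 2 through 4 with durations [8, 4, 8]
Sum of successor durations = 20
LF = 24 - 20 = 4

4


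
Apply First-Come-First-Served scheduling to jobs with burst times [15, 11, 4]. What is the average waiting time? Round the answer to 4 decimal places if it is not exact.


FCFS order (as given): [15, 11, 4]
Waiting times:
  Job 1: wait = 0
  Job 2: wait = 15
  Job 3: wait = 26
Sum of waiting times = 41
Average waiting time = 41/3 = 13.6667

13.6667


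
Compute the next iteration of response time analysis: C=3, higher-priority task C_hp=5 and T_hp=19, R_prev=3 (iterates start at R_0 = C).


R_next = C + ceil(R_prev / T_hp) * C_hp
ceil(3 / 19) = ceil(0.1579) = 1
Interference = 1 * 5 = 5
R_next = 3 + 5 = 8

8


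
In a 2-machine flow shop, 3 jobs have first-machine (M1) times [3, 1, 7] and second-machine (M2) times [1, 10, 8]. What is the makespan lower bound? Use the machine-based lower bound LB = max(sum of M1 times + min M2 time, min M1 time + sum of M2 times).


LB1 = sum(M1 times) + min(M2 times) = 11 + 1 = 12
LB2 = min(M1 times) + sum(M2 times) = 1 + 19 = 20
Lower bound = max(LB1, LB2) = max(12, 20) = 20

20


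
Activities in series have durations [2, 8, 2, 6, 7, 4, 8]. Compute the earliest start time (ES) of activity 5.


Activity 5 starts after activities 1 through 4 complete.
Predecessor durations: [2, 8, 2, 6]
ES = 2 + 8 + 2 + 6 = 18

18


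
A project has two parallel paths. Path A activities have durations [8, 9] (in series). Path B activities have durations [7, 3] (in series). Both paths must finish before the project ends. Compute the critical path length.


Path A total = 8 + 9 = 17
Path B total = 7 + 3 = 10
Critical path = longest path = max(17, 10) = 17

17


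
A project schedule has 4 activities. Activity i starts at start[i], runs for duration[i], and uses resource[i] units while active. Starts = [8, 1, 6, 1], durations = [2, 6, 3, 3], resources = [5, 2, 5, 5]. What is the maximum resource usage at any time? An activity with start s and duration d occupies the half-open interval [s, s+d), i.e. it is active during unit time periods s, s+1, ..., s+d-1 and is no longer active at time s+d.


Each activity i is active on [start_i, start_i + duration_i).
Compute total resource usage per time slot:
  t=0: active resources = [], total = 0
  t=1: active resources = [2, 5], total = 7
  t=2: active resources = [2, 5], total = 7
  t=3: active resources = [2, 5], total = 7
  t=4: active resources = [2], total = 2
  t=5: active resources = [2], total = 2
  t=6: active resources = [2, 5], total = 7
  t=7: active resources = [5], total = 5
  t=8: active resources = [5, 5], total = 10
  t=9: active resources = [5], total = 5
Peak resource demand = 10

10


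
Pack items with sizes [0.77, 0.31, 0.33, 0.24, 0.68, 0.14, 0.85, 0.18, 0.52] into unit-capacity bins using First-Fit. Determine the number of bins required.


Place items sequentially using First-Fit:
  Item 0.77 -> new Bin 1
  Item 0.31 -> new Bin 2
  Item 0.33 -> Bin 2 (now 0.64)
  Item 0.24 -> Bin 2 (now 0.88)
  Item 0.68 -> new Bin 3
  Item 0.14 -> Bin 1 (now 0.91)
  Item 0.85 -> new Bin 4
  Item 0.18 -> Bin 3 (now 0.86)
  Item 0.52 -> new Bin 5
Total bins used = 5

5


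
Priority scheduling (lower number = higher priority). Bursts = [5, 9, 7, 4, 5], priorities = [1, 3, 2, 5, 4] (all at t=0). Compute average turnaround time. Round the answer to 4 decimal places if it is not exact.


Sort by priority (ascending = highest first):
Order: [(1, 5), (2, 7), (3, 9), (4, 5), (5, 4)]
Completion times:
  Priority 1, burst=5, C=5
  Priority 2, burst=7, C=12
  Priority 3, burst=9, C=21
  Priority 4, burst=5, C=26
  Priority 5, burst=4, C=30
Average turnaround = 94/5 = 18.8

18.8
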